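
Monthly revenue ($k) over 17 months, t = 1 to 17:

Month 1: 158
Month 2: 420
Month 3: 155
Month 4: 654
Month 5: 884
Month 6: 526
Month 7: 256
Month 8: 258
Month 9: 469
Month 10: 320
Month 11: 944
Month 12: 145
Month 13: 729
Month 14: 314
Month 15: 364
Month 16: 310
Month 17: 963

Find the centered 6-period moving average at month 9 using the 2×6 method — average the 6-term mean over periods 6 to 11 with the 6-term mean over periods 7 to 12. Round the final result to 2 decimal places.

Sum over 6–11: 526 + 256 + 258 + 469 + 320 + 944 = 2773
Sum over 7–12: 256 + 258 + 469 + 320 + 944 + 145 = 2392
CMA at t=9 = (2773 + 2392) / (2·6) = 5165 / 12 = 430.42

430.42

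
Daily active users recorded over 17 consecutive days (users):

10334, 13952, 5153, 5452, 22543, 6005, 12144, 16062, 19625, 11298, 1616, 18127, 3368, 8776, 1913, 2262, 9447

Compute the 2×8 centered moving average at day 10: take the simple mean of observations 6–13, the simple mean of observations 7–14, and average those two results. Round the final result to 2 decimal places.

Sum over 6–13: 6005 + 12144 + 16062 + 19625 + 11298 + 1616 + 18127 + 3368 = 88245
Sum over 7–14: 12144 + 16062 + 19625 + 11298 + 1616 + 18127 + 3368 + 8776 = 91016
CMA at t=10 = (88245 + 91016) / (2·8) = 179261 / 16 = 11203.81

11203.81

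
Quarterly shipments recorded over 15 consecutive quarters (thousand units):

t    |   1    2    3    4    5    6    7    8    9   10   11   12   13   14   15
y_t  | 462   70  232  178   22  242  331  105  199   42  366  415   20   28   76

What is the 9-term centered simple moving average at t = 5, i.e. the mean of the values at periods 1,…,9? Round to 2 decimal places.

Sum of periods 1–9: 462 + 70 + 232 + 178 + 22 + 242 + 331 + 105 + 199 = 1841
Divide by 9: 1841 / 9 = 204.56

204.56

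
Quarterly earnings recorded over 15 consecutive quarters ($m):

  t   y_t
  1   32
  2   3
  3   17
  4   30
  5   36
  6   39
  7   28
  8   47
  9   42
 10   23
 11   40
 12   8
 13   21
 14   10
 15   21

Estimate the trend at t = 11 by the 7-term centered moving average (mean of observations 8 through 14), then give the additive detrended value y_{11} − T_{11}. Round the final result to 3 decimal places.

12.714

Trend T_11 = (47 + 42 + 23 + 40 + 8 + 21 + 10) / 7 = 191/7 = 27.28571
Detrended value: 40 − 27.28571 = 12.714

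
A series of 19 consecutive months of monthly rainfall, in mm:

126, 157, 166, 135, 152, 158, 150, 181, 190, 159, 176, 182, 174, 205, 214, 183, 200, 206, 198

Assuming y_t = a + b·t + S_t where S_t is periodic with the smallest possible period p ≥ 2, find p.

6

First differences y_{t+1} − y_t: 31, 9, -31, 17, 6, -8, 31, 9, -31, 17, 6, -8, 31, 9, …
The difference pattern repeats every 6 terms and not for any smaller step, so p = 6.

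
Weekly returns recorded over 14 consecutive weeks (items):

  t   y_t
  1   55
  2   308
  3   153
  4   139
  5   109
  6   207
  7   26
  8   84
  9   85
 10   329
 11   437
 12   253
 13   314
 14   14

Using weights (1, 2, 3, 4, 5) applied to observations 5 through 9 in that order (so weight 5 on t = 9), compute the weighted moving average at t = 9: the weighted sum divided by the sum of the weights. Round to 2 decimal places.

90.80

Weighted sum: 1·109 + 2·207 + 3·26 + 4·84 + 5·85 = 109 + 414 + 78 + 336 + 425 = 1362
Weight total: 1 + 2 + 3 + 4 + 5 = 15
WMA = 1362 / 15 = 90.80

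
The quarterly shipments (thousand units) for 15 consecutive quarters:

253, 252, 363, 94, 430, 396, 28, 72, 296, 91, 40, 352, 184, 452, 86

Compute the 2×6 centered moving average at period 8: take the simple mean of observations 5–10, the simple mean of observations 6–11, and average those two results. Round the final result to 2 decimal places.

Sum over 5–10: 430 + 396 + 28 + 72 + 296 + 91 = 1313
Sum over 6–11: 396 + 28 + 72 + 296 + 91 + 40 = 923
CMA at t=8 = (1313 + 923) / (2·6) = 2236 / 12 = 186.33

186.33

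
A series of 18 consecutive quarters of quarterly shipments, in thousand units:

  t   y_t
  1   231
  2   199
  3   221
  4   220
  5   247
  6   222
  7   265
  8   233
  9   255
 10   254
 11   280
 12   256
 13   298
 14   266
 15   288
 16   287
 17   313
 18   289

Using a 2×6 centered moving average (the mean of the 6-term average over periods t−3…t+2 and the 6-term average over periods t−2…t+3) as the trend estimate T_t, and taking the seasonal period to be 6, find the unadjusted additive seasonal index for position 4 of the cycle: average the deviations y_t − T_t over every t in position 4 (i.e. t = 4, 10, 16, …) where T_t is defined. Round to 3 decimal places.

Season position 4 occurs at t = 4, 10 (where T_t is defined).
t=4: T_4 = 226.16667; y_4 − T_4 = 220 − 226.16667 = -6.16667
t=10: T_10 = 259.91667; y_10 − T_10 = 254 − 259.91667 = -5.91667
Mean deviation: (-6.16667 + -5.91667) / 2 = -6.042

-6.042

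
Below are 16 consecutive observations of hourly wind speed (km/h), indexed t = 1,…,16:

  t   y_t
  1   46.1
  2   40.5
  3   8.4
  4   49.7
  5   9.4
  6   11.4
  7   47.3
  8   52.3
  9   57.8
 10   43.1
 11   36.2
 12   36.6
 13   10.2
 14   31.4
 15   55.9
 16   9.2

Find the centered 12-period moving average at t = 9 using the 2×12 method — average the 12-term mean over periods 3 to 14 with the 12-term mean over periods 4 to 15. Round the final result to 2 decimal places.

Sum over 3–14: 8.4 + 49.7 + 9.4 + 11.4 + 47.3 + 52.3 + 57.8 + 43.1 + 36.2 + 36.6 + 10.2 + 31.4 = 393.8
Sum over 4–15: 49.7 + 9.4 + 11.4 + 47.3 + 52.3 + 57.8 + 43.1 + 36.2 + 36.6 + 10.2 + 31.4 + 55.9 = 441.3
CMA at t=9 = (393.8 + 441.3) / (2·12) = 835.1 / 24 = 34.80

34.80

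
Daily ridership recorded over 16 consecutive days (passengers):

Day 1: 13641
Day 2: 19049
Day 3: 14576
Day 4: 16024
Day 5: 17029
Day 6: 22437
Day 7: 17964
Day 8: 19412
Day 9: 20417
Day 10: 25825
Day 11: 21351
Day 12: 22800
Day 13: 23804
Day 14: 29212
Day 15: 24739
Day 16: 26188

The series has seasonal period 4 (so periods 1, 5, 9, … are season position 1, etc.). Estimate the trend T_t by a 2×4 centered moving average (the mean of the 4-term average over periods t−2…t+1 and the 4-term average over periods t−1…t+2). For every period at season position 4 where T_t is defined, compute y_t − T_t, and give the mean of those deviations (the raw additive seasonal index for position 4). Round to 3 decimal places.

Season position 4 occurs at t = 4, 8, 12 (where T_t is defined).
t=4: T_4 = 17093.00000; y_4 − T_4 = 16024 − 17093.00000 = -1069.00000
t=8: T_8 = 20481.00000; y_8 − T_8 = 19412 − 20481.00000 = -1069.00000
t=12: T_12 = 23868.37500; y_12 − T_12 = 22800 − 23868.37500 = -1068.37500
Mean deviation: (-1069.00000 + -1069.00000 + -1068.37500) / 3 = -1068.792

-1068.792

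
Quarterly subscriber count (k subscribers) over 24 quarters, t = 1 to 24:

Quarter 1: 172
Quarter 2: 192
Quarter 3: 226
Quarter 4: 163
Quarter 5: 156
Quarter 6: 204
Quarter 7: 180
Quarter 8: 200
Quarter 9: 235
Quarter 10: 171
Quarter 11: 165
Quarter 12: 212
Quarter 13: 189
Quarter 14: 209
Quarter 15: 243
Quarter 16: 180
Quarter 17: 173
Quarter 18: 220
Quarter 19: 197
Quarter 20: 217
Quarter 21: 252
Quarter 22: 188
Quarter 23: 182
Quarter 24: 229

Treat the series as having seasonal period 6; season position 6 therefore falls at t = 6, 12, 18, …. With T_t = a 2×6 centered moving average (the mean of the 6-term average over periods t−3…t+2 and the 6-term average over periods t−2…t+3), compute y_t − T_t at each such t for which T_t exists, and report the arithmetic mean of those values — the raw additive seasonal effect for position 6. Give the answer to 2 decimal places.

14.61

Season position 6 occurs at t = 6, 12, 18 (where T_t is defined).
t=6: T_6 = 188.9167; y_6 − T_6 = 204 − 188.9167 = 15.0833
t=12: T_12 = 197.5000; y_12 − T_12 = 212 − 197.5000 = 14.5000
t=18: T_18 = 205.7500; y_18 − T_18 = 220 − 205.7500 = 14.2500
Mean deviation: (15.0833 + 14.5000 + 14.2500) / 3 = 14.61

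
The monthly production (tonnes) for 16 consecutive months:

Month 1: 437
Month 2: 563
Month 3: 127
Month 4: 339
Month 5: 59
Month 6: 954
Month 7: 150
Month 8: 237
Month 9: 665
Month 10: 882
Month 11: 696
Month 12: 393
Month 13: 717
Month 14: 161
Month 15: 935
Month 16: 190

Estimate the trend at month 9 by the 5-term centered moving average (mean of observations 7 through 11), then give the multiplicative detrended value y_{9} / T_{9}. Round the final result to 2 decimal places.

1.26

Trend T_9 = (150 + 237 + 665 + 882 + 696) / 5 = 2630/5 = 526.0000
Ratio to trend: 665 / 526.0000 = 1.26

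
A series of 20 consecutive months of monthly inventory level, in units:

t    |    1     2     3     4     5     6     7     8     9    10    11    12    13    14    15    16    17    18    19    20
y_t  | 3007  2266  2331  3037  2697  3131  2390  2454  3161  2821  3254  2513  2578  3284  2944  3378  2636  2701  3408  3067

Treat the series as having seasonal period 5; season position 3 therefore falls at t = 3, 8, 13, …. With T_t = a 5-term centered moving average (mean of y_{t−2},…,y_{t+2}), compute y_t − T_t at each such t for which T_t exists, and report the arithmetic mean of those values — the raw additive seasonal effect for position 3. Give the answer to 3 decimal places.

-336.900

Season position 3 occurs at t = 3, 8, 13, 18 (where T_t is defined).
t=3: T_3 = 2667.60000; y_3 − T_3 = 2331 − 2667.60000 = -336.60000
t=8: T_8 = 2791.40000; y_8 − T_8 = 2454 − 2791.40000 = -337.40000
t=13: T_13 = 2914.60000; y_13 − T_13 = 2578 − 2914.60000 = -336.60000
t=18: T_18 = 3038.00000; y_18 − T_18 = 2701 − 3038.00000 = -337.00000
Mean deviation: (-336.60000 + -337.40000 + -336.60000 + -337.00000) / 4 = -336.900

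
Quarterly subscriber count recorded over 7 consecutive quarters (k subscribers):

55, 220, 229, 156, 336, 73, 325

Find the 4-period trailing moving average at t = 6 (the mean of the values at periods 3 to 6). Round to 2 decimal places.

Sum of periods 3–6: 229 + 156 + 336 + 73 = 794
Divide by 4: 794 / 4 = 198.50

198.50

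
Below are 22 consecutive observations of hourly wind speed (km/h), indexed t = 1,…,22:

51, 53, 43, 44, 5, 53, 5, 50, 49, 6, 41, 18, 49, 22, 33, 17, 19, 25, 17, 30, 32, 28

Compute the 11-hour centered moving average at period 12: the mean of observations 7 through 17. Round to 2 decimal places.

Sum of periods 7–17: 5 + 50 + 49 + 6 + 41 + 18 + 49 + 22 + 33 + 17 + 19 = 309
Divide by 11: 309 / 11 = 28.09

28.09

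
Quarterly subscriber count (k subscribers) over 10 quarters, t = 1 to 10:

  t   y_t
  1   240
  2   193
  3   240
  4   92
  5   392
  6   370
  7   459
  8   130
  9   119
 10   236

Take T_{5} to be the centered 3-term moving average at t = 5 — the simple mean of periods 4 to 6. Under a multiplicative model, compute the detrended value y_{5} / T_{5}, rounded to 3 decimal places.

1.377

Trend T_5 = (92 + 392 + 370) / 3 = 854/3 = 284.66667
Ratio to trend: 392 / 284.66667 = 1.377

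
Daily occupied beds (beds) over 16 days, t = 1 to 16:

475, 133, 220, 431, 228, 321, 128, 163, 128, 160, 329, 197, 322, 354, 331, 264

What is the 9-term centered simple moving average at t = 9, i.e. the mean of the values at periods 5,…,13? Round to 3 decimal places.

Sum of periods 5–13: 228 + 321 + 128 + 163 + 128 + 160 + 329 + 197 + 322 = 1976
Divide by 9: 1976 / 9 = 219.556

219.556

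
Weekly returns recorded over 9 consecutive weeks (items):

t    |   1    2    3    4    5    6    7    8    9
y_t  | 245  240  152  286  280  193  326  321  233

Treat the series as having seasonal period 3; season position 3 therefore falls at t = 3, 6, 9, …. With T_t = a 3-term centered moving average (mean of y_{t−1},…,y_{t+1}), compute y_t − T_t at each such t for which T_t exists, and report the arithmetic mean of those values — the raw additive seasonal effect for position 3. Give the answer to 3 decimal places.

Season position 3 occurs at t = 3, 6 (where T_t is defined).
t=3: T_3 = 226.00000; y_3 − T_3 = 152 − 226.00000 = -74.00000
t=6: T_6 = 266.33333; y_6 − T_6 = 193 − 266.33333 = -73.33333
Mean deviation: (-74.00000 + -73.33333) / 2 = -73.667

-73.667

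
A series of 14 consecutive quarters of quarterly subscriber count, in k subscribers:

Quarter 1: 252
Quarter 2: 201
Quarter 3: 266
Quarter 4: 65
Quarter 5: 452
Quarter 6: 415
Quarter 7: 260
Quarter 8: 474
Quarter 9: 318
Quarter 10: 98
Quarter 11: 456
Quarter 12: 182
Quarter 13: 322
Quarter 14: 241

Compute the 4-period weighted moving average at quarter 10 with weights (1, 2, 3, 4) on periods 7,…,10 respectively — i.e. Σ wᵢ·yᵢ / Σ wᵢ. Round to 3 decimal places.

255.400

Weighted sum: 1·260 + 2·474 + 3·318 + 4·98 = 260 + 948 + 954 + 392 = 2554
Weight total: 1 + 2 + 3 + 4 = 10
WMA = 2554 / 10 = 255.400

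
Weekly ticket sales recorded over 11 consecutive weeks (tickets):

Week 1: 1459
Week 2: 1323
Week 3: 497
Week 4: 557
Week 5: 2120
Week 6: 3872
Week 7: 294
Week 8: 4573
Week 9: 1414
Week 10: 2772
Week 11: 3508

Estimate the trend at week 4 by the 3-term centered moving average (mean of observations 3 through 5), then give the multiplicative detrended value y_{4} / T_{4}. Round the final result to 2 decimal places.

Trend T_4 = (497 + 557 + 2120) / 3 = 3174/3 = 1058.0000
Ratio to trend: 557 / 1058.0000 = 0.53

0.53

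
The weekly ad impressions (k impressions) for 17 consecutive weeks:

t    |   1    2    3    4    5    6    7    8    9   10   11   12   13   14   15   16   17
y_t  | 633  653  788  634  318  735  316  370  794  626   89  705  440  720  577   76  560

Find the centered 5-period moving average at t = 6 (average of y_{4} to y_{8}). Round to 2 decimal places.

474.60

Sum of periods 4–8: 634 + 318 + 735 + 316 + 370 = 2373
Divide by 5: 2373 / 5 = 474.60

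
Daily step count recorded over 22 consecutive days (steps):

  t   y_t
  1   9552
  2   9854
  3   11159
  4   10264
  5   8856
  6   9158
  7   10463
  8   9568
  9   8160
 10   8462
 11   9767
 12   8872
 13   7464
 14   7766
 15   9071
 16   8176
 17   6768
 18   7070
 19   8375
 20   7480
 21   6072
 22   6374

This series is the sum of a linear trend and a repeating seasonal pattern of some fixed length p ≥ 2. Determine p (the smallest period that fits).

4

First differences y_{t+1} − y_t: 302, 1305, -895, -1408, 302, 1305, -895, -1408, 302, 1305, …
The difference pattern repeats every 4 terms and not for any smaller step, so p = 4.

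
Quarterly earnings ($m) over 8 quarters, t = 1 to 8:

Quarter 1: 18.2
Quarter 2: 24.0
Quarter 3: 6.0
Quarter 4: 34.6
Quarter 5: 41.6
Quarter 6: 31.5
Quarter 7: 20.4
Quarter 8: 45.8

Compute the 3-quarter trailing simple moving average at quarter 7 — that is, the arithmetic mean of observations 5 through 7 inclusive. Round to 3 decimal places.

Sum of periods 5–7: 41.6 + 31.5 + 20.4 = 93.5
Divide by 3: 93.5 / 3 = 31.167

31.167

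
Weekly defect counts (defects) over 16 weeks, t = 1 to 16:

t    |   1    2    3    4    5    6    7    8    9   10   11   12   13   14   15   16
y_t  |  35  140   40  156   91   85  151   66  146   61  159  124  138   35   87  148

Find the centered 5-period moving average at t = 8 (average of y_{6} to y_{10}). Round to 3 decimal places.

101.800

Sum of periods 6–10: 85 + 151 + 66 + 146 + 61 = 509
Divide by 5: 509 / 5 = 101.800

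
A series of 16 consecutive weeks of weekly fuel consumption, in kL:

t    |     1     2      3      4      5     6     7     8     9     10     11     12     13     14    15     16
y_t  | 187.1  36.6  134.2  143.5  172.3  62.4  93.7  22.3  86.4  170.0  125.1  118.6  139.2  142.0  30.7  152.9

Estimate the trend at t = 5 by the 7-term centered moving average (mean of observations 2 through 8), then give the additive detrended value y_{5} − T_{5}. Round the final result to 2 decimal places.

77.30

Trend T_5 = (36.6 + 134.2 + 143.5 + 172.3 + 62.4 + 93.7 + 22.3) / 7 = 665.0/7 = 95.0000
Detrended value: 172.3 − 95.0000 = 77.30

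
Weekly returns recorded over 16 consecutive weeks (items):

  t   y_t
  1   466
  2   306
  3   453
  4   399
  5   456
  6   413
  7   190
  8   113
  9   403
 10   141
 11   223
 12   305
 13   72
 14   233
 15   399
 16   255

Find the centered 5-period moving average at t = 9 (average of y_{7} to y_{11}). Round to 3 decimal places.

214.000

Sum of periods 7–11: 190 + 113 + 403 + 141 + 223 = 1070
Divide by 5: 1070 / 5 = 214.000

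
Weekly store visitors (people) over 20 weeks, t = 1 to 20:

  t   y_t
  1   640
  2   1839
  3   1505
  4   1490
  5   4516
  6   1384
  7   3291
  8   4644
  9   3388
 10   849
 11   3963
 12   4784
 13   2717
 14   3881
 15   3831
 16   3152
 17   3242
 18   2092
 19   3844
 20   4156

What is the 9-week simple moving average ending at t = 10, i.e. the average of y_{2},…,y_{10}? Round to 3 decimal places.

2545.111

Sum of periods 2–10: 1839 + 1505 + 1490 + 4516 + 1384 + 3291 + 4644 + 3388 + 849 = 22906
Divide by 9: 22906 / 9 = 2545.111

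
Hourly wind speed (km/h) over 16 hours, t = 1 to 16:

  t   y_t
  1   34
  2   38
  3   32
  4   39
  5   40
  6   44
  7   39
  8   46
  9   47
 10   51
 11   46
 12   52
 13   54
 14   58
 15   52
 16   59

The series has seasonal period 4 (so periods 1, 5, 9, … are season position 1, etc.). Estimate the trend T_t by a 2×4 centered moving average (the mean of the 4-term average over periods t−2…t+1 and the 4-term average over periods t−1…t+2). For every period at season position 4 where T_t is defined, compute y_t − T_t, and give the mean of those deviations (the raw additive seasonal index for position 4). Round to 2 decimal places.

Season position 4 occurs at t = 4, 8, 12 (where T_t is defined).
t=4: T_4 = 38.0000; y_4 − T_4 = 39 − 38.0000 = 1.0000
t=8: T_8 = 44.8750; y_8 − T_8 = 46 − 44.8750 = 1.1250
t=12: T_12 = 51.6250; y_12 − T_12 = 52 − 51.6250 = 0.3750
Mean deviation: (1.0000 + 1.1250 + 0.3750) / 3 = 0.83

0.83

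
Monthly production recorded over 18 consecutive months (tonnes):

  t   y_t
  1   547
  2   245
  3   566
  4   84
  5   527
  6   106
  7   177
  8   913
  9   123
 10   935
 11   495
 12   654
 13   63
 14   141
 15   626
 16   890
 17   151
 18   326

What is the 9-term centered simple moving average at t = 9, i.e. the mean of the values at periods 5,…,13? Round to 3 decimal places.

Sum of periods 5–13: 527 + 106 + 177 + 913 + 123 + 935 + 495 + 654 + 63 = 3993
Divide by 9: 3993 / 9 = 443.667

443.667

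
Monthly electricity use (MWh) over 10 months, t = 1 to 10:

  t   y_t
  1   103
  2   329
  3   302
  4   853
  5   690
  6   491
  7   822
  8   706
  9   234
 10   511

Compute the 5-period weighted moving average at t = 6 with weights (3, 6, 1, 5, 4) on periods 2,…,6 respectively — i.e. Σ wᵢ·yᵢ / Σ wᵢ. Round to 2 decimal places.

477.16

Weighted sum: 3·329 + 6·302 + 1·853 + 5·690 + 4·491 = 987 + 1812 + 853 + 3450 + 1964 = 9066
Weight total: 3 + 6 + 1 + 5 + 4 = 19
WMA = 9066 / 19 = 477.16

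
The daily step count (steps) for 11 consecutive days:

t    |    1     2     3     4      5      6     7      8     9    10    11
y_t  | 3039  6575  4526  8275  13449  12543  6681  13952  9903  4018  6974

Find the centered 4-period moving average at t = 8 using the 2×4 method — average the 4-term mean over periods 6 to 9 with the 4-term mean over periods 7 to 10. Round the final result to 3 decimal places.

Sum over 6–9: 12543 + 6681 + 13952 + 9903 = 43079
Sum over 7–10: 6681 + 13952 + 9903 + 4018 = 34554
CMA at t=8 = (43079 + 34554) / (2·4) = 77633 / 8 = 9704.125

9704.125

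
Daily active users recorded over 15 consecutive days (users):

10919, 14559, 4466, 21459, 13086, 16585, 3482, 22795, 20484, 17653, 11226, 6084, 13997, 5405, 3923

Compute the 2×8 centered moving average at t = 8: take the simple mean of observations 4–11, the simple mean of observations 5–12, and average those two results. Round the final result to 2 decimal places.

14885.31

Sum over 4–11: 21459 + 13086 + 16585 + 3482 + 22795 + 20484 + 17653 + 11226 = 126770
Sum over 5–12: 13086 + 16585 + 3482 + 22795 + 20484 + 17653 + 11226 + 6084 = 111395
CMA at t=8 = (126770 + 111395) / (2·8) = 238165 / 16 = 14885.31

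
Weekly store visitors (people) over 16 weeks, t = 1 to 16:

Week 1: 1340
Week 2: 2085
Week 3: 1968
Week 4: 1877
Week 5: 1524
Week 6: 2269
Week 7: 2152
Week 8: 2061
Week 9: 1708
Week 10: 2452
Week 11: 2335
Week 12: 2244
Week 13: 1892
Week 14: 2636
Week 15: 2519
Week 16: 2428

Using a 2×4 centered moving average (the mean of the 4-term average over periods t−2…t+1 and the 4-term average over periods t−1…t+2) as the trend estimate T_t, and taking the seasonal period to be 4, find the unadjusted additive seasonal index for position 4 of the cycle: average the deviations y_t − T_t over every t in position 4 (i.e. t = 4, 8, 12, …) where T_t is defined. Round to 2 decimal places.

Season position 4 occurs at t = 4, 8, 12 (where T_t is defined).
t=4: T_4 = 1886.5000; y_4 − T_4 = 1877 − 1886.5000 = -9.5000
t=8: T_8 = 2070.3750; y_8 − T_8 = 2061 − 2070.3750 = -9.3750
t=12: T_12 = 2253.7500; y_12 − T_12 = 2244 − 2253.7500 = -9.7500
Mean deviation: (-9.5000 + -9.3750 + -9.7500) / 3 = -9.54

-9.54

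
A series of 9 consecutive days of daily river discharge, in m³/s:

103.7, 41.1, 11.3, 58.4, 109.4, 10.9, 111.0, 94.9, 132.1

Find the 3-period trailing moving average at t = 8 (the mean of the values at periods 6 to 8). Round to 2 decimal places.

Sum of periods 6–8: 10.9 + 111.0 + 94.9 = 216.8
Divide by 3: 216.8 / 3 = 72.27

72.27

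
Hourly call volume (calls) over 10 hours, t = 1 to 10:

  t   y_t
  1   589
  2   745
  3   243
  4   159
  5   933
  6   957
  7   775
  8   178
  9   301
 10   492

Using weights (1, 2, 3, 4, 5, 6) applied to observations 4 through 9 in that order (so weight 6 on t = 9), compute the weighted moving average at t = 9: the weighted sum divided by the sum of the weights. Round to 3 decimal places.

509.143

Weighted sum: 1·159 + 2·933 + 3·957 + 4·775 + 5·178 + 6·301 = 159 + 1866 + 2871 + 3100 + 890 + 1806 = 10692
Weight total: 1 + 2 + 3 + 4 + 5 + 6 = 21
WMA = 10692 / 21 = 509.143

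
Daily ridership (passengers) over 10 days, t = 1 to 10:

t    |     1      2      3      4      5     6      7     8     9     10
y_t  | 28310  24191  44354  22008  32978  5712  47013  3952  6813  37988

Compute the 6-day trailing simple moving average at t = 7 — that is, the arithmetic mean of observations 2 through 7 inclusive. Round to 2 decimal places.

29376.00

Sum of periods 2–7: 24191 + 44354 + 22008 + 32978 + 5712 + 47013 = 176256
Divide by 6: 176256 / 6 = 29376.00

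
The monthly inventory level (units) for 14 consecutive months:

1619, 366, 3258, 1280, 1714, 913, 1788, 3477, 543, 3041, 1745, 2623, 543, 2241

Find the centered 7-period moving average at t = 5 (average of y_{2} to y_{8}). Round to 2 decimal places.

Sum of periods 2–8: 366 + 3258 + 1280 + 1714 + 913 + 1788 + 3477 = 12796
Divide by 7: 12796 / 7 = 1828.00

1828.00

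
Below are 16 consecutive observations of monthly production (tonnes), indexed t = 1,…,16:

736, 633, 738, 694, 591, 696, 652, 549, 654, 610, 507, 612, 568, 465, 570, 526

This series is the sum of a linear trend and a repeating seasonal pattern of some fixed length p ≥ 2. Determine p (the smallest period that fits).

3

First differences y_{t+1} − y_t: -103, 105, -44, -103, 105, -44, -103, 105, …
The difference pattern repeats every 3 terms and not for any smaller step, so p = 3.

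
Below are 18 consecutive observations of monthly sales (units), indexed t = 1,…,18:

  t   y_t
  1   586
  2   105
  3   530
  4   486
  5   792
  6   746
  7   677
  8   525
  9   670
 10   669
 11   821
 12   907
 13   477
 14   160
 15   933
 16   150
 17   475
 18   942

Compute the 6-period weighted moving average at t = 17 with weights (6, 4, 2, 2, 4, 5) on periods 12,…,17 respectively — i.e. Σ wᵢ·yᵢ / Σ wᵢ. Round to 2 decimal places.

Weighted sum: 6·907 + 4·477 + 2·160 + 2·933 + 4·150 + 5·475 = 5442 + 1908 + 320 + 1866 + 600 + 2375 = 12511
Weight total: 6 + 4 + 2 + 2 + 4 + 5 = 23
WMA = 12511 / 23 = 543.96

543.96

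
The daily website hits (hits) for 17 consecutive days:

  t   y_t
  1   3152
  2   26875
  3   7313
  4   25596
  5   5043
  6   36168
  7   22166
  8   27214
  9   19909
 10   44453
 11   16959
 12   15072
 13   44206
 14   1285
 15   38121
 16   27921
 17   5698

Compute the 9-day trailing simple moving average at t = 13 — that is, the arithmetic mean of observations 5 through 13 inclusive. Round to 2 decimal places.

25687.78

Sum of periods 5–13: 5043 + 36168 + 22166 + 27214 + 19909 + 44453 + 16959 + 15072 + 44206 = 231190
Divide by 9: 231190 / 9 = 25687.78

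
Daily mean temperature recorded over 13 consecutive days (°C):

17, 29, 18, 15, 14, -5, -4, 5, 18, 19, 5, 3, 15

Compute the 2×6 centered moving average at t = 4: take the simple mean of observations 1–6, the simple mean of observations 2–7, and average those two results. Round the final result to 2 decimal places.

12.92

Sum over 1–6: 17 + 29 + 18 + 15 + 14 + (-5) = 88
Sum over 2–7: 29 + 18 + 15 + 14 + (-5) + (-4) = 67
CMA at t=4 = (88 + 67) / (2·6) = 155 / 12 = 12.92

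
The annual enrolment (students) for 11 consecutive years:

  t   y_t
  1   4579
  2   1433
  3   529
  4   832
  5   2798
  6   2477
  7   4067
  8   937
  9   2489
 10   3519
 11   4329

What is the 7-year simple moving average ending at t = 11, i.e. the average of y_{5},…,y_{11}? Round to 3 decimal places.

Sum of periods 5–11: 2798 + 2477 + 4067 + 937 + 2489 + 3519 + 4329 = 20616
Divide by 7: 20616 / 7 = 2945.143

2945.143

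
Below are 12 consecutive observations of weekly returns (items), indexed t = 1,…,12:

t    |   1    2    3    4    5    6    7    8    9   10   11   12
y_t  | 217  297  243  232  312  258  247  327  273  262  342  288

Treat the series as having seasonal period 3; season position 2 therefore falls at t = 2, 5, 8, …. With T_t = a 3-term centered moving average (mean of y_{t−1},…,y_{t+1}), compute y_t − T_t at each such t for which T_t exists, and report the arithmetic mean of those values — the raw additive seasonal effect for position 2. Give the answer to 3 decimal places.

44.667

Season position 2 occurs at t = 2, 5, 8, 11 (where T_t is defined).
t=2: T_2 = 252.33333; y_2 − T_2 = 297 − 252.33333 = 44.66667
t=5: T_5 = 267.33333; y_5 − T_5 = 312 − 267.33333 = 44.66667
t=8: T_8 = 282.33333; y_8 − T_8 = 327 − 282.33333 = 44.66667
t=11: T_11 = 297.33333; y_11 − T_11 = 342 − 297.33333 = 44.66667
Mean deviation: (44.66667 + 44.66667 + 44.66667 + 44.66667) / 4 = 44.667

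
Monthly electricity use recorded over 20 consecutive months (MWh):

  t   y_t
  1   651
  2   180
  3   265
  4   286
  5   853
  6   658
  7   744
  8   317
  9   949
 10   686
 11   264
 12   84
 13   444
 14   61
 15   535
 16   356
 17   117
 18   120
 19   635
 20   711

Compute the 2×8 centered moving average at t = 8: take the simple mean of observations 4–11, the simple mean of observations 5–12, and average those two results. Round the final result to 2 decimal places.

Sum over 4–11: 286 + 853 + 658 + 744 + 317 + 949 + 686 + 264 = 4757
Sum over 5–12: 853 + 658 + 744 + 317 + 949 + 686 + 264 + 84 = 4555
CMA at t=8 = (4757 + 4555) / (2·8) = 9312 / 16 = 582.00

582.00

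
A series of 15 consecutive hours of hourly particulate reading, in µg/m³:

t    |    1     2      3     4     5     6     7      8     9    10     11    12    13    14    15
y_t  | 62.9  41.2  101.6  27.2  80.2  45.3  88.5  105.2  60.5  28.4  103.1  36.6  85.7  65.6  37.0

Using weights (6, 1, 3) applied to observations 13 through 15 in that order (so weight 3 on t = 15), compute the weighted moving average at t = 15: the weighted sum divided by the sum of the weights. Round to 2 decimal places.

Weighted sum: 6·85.7 + 1·65.6 + 3·37.0 = 514.2 + 65.6 + 111.0 = 690.8
Weight total: 6 + 1 + 3 = 10
WMA = 690.8 / 10 = 69.08

69.08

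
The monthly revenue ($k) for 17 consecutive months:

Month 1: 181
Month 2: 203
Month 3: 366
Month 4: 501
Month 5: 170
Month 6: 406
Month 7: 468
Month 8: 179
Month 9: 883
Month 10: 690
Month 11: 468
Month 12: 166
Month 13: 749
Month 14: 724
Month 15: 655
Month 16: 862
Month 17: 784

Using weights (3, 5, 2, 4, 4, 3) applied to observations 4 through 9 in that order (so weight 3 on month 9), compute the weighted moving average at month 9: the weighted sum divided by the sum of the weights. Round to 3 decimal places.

400.095

Weighted sum: 3·501 + 5·170 + 2·406 + 4·468 + 4·179 + 3·883 = 1503 + 850 + 812 + 1872 + 716 + 2649 = 8402
Weight total: 3 + 5 + 2 + 4 + 4 + 3 = 21
WMA = 8402 / 21 = 400.095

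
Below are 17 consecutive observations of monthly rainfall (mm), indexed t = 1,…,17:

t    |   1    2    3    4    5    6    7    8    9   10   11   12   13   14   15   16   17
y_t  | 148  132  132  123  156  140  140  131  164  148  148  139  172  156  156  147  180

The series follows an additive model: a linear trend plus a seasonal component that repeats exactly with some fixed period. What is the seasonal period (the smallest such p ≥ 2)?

4

First differences y_{t+1} − y_t: -16, 0, -9, 33, -16, 0, -9, 33, -16, 0, …
The difference pattern repeats every 4 terms and not for any smaller step, so p = 4.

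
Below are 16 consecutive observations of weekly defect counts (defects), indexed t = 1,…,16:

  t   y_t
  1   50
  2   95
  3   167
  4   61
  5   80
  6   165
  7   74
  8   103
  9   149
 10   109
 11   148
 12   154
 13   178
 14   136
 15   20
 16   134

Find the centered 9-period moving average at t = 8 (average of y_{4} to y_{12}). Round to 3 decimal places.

Sum of periods 4–12: 61 + 80 + 165 + 74 + 103 + 149 + 109 + 148 + 154 = 1043
Divide by 9: 1043 / 9 = 115.889

115.889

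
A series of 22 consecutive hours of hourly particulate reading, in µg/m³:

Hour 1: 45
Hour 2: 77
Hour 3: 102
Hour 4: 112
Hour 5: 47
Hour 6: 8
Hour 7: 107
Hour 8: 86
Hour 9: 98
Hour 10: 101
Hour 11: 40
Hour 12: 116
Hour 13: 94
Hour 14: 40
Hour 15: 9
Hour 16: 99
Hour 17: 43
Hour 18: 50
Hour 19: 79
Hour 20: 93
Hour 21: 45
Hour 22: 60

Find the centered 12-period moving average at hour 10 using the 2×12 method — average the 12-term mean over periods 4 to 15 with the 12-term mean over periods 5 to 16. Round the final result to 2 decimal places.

70.96

Sum over 4–15: 112 + 47 + 8 + 107 + 86 + 98 + 101 + 40 + 116 + 94 + 40 + 9 = 858
Sum over 5–16: 47 + 8 + 107 + 86 + 98 + 101 + 40 + 116 + 94 + 40 + 9 + 99 = 845
CMA at t=10 = (858 + 845) / (2·12) = 1703 / 24 = 70.96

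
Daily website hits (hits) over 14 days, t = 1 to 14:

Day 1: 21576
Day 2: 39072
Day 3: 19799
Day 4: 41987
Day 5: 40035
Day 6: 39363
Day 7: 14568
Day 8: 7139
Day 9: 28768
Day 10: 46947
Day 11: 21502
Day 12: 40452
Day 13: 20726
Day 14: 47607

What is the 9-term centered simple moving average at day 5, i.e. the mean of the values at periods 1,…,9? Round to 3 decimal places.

28034.111

Sum of periods 1–9: 21576 + 39072 + 19799 + 41987 + 40035 + 39363 + 14568 + 7139 + 28768 = 252307
Divide by 9: 252307 / 9 = 28034.111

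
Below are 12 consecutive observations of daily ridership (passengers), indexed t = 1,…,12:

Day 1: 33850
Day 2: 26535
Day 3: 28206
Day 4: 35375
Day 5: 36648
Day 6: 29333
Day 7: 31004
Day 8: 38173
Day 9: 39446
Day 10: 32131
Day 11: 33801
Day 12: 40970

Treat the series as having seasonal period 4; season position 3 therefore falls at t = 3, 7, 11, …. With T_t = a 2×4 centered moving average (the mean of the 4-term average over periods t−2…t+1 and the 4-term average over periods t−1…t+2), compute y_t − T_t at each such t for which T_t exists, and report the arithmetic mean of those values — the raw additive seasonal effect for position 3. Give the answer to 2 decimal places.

-3135.25

Season position 3 occurs at t = 3, 7 (where T_t is defined).
t=3: T_3 = 31341.2500; y_3 − T_3 = 28206 − 31341.2500 = -3135.2500
t=7: T_7 = 34139.2500; y_7 − T_7 = 31004 − 34139.2500 = -3135.2500
Mean deviation: (-3135.2500 + -3135.2500) / 2 = -3135.25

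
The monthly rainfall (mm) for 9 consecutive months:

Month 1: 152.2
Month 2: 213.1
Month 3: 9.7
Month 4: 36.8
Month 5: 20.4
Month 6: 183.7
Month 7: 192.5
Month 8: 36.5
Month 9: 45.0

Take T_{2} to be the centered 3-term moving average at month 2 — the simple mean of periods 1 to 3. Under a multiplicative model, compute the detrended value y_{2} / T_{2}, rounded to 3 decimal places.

Trend T_2 = (152.2 + 213.1 + 9.7) / 3 = 375.0/3 = 125.00000
Ratio to trend: 213.1 / 125.00000 = 1.705

1.705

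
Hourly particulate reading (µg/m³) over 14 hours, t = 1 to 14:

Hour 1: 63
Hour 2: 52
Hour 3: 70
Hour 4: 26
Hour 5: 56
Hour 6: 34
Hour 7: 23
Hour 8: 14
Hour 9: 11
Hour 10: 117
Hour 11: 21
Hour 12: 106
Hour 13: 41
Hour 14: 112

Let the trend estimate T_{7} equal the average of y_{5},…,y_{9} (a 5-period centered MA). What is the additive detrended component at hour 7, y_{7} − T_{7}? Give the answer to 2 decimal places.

-4.60

Trend T_7 = (56 + 34 + 23 + 14 + 11) / 5 = 138/5 = 27.6000
Detrended value: 23 − 27.6000 = -4.60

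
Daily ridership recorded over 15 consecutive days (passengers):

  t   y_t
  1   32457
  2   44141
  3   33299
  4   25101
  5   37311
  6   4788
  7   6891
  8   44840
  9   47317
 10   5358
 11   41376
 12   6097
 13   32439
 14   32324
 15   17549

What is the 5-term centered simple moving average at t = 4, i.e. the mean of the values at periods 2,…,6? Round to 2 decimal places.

28928.00

Sum of periods 2–6: 44141 + 33299 + 25101 + 37311 + 4788 = 144640
Divide by 5: 144640 / 5 = 28928.00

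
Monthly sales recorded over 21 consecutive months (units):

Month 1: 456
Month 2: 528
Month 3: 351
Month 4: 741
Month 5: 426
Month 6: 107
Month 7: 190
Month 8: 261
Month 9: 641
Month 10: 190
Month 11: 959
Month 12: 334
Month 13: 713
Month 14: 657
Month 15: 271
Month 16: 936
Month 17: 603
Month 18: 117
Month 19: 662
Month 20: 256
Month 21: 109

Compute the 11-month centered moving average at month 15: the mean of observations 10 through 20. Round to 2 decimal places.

518.00

Sum of periods 10–20: 190 + 959 + 334 + 713 + 657 + 271 + 936 + 603 + 117 + 662 + 256 = 5698
Divide by 11: 5698 / 11 = 518.00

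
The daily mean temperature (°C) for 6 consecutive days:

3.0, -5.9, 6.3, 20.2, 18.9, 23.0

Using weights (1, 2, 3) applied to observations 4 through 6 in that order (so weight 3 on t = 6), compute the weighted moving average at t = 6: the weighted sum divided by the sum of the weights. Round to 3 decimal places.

Weighted sum: 1·20.2 + 2·18.9 + 3·23.0 = 20.2 + 37.8 + 69.0 = 127.0
Weight total: 1 + 2 + 3 = 6
WMA = 127.0 / 6 = 21.167

21.167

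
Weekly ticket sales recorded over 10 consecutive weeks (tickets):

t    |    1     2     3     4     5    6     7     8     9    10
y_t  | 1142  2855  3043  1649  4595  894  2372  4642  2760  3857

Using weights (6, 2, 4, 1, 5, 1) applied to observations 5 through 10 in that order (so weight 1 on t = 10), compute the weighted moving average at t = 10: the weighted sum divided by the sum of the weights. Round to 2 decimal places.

Weighted sum: 6·4595 + 2·894 + 4·2372 + 1·4642 + 5·2760 + 1·3857 = 27570 + 1788 + 9488 + 4642 + 13800 + 3857 = 61145
Weight total: 6 + 2 + 4 + 1 + 5 + 1 = 19
WMA = 61145 / 19 = 3218.16

3218.16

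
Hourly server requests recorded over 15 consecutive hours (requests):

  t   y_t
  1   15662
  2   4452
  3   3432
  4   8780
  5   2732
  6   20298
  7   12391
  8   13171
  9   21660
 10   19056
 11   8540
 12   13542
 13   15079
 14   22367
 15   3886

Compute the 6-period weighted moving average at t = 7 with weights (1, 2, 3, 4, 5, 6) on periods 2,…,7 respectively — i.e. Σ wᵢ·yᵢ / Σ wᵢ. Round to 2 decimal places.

10686.67

Weighted sum: 1·4452 + 2·3432 + 3·8780 + 4·2732 + 5·20298 + 6·12391 = 4452 + 6864 + 26340 + 10928 + 101490 + 74346 = 224420
Weight total: 1 + 2 + 3 + 4 + 5 + 6 = 21
WMA = 224420 / 21 = 10686.67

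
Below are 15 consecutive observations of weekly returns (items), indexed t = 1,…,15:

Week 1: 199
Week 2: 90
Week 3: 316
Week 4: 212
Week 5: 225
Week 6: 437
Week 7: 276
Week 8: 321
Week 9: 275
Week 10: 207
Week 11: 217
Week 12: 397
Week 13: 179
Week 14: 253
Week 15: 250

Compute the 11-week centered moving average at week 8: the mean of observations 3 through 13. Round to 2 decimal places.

278.36

Sum of periods 3–13: 316 + 212 + 225 + 437 + 276 + 321 + 275 + 207 + 217 + 397 + 179 = 3062
Divide by 11: 3062 / 11 = 278.36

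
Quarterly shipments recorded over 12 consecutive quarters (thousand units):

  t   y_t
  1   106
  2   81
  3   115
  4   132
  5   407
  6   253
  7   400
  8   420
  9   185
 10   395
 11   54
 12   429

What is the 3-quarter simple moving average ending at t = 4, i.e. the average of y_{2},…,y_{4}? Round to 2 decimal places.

109.33

Sum of periods 2–4: 81 + 115 + 132 = 328
Divide by 3: 328 / 3 = 109.33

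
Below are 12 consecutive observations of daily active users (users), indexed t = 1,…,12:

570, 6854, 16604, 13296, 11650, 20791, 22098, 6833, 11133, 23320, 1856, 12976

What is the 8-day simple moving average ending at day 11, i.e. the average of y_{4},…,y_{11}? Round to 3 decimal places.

13872.125

Sum of periods 4–11: 13296 + 11650 + 20791 + 22098 + 6833 + 11133 + 23320 + 1856 = 110977
Divide by 8: 110977 / 8 = 13872.125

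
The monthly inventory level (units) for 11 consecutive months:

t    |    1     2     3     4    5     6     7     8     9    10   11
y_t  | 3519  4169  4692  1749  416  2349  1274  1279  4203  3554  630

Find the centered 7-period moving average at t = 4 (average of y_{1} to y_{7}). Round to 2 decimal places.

Sum of periods 1–7: 3519 + 4169 + 4692 + 1749 + 416 + 2349 + 1274 = 18168
Divide by 7: 18168 / 7 = 2595.43

2595.43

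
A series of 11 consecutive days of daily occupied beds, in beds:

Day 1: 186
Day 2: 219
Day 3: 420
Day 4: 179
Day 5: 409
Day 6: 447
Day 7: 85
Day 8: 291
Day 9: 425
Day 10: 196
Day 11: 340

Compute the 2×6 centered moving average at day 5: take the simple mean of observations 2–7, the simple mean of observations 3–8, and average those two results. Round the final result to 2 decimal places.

299.17

Sum over 2–7: 219 + 420 + 179 + 409 + 447 + 85 = 1759
Sum over 3–8: 420 + 179 + 409 + 447 + 85 + 291 = 1831
CMA at t=5 = (1759 + 1831) / (2·6) = 3590 / 12 = 299.17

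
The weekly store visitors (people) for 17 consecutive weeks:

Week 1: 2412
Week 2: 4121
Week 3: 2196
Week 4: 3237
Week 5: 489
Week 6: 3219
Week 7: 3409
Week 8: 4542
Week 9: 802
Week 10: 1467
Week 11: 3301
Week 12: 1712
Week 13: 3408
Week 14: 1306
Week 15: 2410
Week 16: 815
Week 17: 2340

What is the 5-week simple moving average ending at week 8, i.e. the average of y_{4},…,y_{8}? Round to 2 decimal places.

Sum of periods 4–8: 3237 + 489 + 3219 + 3409 + 4542 = 14896
Divide by 5: 14896 / 5 = 2979.20

2979.20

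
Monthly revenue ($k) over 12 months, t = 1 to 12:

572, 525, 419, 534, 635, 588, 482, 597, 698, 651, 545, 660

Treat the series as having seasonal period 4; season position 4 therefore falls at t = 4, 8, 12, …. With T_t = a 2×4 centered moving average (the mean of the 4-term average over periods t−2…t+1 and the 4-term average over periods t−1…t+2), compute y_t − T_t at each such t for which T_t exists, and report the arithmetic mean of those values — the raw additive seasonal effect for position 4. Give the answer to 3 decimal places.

-2.125

Season position 4 occurs at t = 4, 8 (where T_t is defined).
t=4: T_4 = 536.12500; y_4 − T_4 = 534 − 536.12500 = -2.12500
t=8: T_8 = 599.12500; y_8 − T_8 = 597 − 599.12500 = -2.12500
Mean deviation: (-2.12500 + -2.12500) / 2 = -2.125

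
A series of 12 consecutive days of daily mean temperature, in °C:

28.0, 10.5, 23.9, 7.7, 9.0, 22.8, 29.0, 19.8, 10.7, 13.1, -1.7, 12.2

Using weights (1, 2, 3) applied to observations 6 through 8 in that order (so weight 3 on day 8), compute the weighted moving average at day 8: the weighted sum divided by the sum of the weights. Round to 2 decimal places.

Weighted sum: 1·22.8 + 2·29.0 + 3·19.8 = 22.8 + 58.0 + 59.4 = 140.2
Weight total: 1 + 2 + 3 = 6
WMA = 140.2 / 6 = 23.37

23.37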